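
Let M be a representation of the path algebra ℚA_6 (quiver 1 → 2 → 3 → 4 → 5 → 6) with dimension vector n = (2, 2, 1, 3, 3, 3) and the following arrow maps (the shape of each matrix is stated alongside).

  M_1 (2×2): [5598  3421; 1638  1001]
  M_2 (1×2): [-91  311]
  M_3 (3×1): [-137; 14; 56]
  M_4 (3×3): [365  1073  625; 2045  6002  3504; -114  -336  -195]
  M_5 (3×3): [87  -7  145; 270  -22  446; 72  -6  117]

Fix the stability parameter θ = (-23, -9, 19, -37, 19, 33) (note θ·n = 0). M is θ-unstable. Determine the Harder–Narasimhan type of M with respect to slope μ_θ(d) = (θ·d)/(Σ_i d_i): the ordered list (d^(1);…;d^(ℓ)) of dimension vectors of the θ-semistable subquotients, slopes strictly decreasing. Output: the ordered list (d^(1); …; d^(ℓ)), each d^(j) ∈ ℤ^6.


Barcode: M ≅ I[1,1], I[1,2], I[2,5], I[4,6]^2, I[6,6]. HN layers by μ_θ (5 steps, strictly decreasing):
  μ^(1)=33; μ^(2)=19; μ^(3)=-9; μ^(4)=-23; μ^(5)=-37

((0, 0, 0, 0, 0, 3); (0, 0, 0, 0, 3, 0); (0, 2, 1, 1, 0, 0); (2, 0, 0, 0, 0, 0); (0, 0, 0, 2, 0, 0))


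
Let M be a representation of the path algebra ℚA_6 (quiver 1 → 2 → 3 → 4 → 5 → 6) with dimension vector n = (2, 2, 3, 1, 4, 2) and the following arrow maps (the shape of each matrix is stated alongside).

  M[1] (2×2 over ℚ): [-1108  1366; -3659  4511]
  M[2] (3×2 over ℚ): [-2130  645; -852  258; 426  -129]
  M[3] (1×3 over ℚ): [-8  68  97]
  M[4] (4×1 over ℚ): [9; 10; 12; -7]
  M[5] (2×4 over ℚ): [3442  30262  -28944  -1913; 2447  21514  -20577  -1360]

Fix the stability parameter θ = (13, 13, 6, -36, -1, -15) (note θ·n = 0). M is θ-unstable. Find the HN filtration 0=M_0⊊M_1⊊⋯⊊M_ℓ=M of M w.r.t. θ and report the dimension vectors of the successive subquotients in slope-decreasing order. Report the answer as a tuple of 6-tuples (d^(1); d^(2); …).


Interval decomposition of M: I[1,2], I[1,6], I[3,3]^2, I[5,5]^2, I[5,6].
HN type (ℓ=5): μ^(1)=13; μ^(2)=6; μ^(3)=-1; μ^(4)=-10/3; μ^(5)=-8

((1, 1, 0, 0, 0, 0); (0, 0, 2, 0, 0, 0); (0, 0, 0, 0, 2, 0); (1, 1, 1, 1, 1, 1); (0, 0, 0, 0, 1, 1))


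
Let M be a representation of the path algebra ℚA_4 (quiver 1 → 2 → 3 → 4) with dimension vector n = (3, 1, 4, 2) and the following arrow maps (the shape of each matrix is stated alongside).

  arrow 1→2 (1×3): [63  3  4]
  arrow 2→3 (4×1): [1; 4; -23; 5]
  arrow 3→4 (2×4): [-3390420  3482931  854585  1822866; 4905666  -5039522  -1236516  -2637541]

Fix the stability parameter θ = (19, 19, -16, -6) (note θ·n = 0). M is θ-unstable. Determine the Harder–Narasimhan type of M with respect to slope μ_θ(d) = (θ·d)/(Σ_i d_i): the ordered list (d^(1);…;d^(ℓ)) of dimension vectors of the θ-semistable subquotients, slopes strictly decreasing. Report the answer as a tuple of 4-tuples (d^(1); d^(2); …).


Barcode: M ≅ I[1,1]^2, I[1,4], I[3,3]^2, I[3,4]. HN layers by μ_θ (4 steps, strictly decreasing):
  μ^(1)=19; μ^(2)=4; μ^(3)=-6; μ^(4)=-16

((2, 0, 0, 0); (1, 1, 1, 1); (0, 0, 0, 1); (0, 0, 3, 0))


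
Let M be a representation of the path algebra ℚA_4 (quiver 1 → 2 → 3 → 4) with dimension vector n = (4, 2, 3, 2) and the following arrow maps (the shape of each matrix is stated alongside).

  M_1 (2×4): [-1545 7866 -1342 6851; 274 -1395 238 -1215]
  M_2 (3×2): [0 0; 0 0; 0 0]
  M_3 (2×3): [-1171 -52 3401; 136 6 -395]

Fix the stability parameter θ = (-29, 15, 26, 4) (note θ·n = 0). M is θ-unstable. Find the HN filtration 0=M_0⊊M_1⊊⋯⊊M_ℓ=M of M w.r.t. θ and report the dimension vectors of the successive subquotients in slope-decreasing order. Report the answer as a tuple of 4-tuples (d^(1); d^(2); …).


Via rank(M_{q-1}∘⋯∘M_p): M ≅ I[1,1]^2, I[1,2]^2, I[3,3], I[3,4]^2.
μ_θ-semistable layers: μ^(1)=26; μ^(2)=15; μ^(3)=-29

((0, 0, 1, 0); (0, 2, 2, 2); (4, 0, 0, 0))


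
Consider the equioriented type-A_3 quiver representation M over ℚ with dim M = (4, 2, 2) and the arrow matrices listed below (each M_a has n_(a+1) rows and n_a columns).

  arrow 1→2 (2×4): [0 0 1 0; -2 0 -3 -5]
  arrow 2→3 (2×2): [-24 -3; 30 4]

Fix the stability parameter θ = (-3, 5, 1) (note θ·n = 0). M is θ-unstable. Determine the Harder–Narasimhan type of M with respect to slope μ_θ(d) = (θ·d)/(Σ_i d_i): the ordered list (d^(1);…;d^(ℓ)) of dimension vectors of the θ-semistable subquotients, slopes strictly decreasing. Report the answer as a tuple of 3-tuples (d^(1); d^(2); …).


Via rank(M_{q-1}∘⋯∘M_p): M ≅ I[1,1]^2, I[1,3]^2.
μ_θ-semistable layers: μ^(1)=3; μ^(2)=-3

((0, 2, 2); (4, 0, 0))


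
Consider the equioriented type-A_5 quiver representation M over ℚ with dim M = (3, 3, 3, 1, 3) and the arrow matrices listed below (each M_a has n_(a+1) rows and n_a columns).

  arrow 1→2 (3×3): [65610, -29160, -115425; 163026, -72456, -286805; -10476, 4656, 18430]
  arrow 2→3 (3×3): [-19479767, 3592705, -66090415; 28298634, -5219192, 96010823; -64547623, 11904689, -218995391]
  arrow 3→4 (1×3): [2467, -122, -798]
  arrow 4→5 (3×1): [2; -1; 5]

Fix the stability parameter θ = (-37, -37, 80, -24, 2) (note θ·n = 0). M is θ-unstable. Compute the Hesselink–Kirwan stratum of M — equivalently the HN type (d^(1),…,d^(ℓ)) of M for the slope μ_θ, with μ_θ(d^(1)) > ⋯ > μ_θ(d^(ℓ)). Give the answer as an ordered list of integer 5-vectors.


Barcode: M ≅ I[1,1]^2, I[1,2], I[2,3], I[2,5], I[3,3], I[5,5]^2. HN layers by μ_θ (4 steps, strictly decreasing):
  μ^(1)=80; μ^(2)=58/3; μ^(3)=2; μ^(4)=-37

((0, 0, 2, 0, 0); (0, 0, 1, 1, 1); (0, 0, 0, 0, 2); (3, 3, 0, 0, 0))


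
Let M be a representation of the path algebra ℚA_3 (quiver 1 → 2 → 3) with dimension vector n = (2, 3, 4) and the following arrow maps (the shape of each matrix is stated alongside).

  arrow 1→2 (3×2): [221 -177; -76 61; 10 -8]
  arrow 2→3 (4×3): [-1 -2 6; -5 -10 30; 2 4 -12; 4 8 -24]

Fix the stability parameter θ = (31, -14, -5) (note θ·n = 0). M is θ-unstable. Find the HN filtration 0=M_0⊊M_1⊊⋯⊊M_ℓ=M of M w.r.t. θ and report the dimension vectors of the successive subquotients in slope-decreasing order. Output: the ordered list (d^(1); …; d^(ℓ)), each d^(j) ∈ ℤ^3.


Via rank(M_{q-1}∘⋯∘M_p): M ≅ I[1,2], I[1,3], I[2,2], I[3,3]^3.
μ_θ-semistable layers: μ^(1)=17/2; μ^(2)=4; μ^(3)=-5; μ^(4)=-14

((1, 1, 0); (1, 1, 1); (0, 0, 3); (0, 1, 0))


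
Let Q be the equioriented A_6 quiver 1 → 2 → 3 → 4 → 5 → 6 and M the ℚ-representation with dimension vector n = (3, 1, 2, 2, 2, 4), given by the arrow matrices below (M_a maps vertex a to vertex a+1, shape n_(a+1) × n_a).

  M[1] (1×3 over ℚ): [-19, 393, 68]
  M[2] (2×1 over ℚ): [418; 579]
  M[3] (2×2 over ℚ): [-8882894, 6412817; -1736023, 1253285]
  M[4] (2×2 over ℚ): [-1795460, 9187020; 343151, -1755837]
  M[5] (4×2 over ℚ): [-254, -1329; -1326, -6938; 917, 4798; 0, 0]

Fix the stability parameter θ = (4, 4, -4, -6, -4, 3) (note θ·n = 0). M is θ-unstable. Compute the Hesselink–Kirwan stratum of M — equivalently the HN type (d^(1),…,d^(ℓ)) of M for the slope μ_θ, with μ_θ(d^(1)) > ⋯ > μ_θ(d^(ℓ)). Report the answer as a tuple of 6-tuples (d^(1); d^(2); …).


Via rank(M_{q-1}∘⋯∘M_p): M ≅ I[1,1]^2, I[1,6], I[3,4], I[5,6], I[6,6]^2.
μ_θ-semistable layers: μ^(1)=4; μ^(2)=3; μ^(3)=-6/5; μ^(4)=-4; μ^(5)=-5

((2, 0, 0, 0, 0, 0); (0, 0, 0, 0, 0, 4); (1, 1, 1, 1, 1, 0); (0, 0, 0, 0, 1, 0); (0, 0, 1, 1, 0, 0))


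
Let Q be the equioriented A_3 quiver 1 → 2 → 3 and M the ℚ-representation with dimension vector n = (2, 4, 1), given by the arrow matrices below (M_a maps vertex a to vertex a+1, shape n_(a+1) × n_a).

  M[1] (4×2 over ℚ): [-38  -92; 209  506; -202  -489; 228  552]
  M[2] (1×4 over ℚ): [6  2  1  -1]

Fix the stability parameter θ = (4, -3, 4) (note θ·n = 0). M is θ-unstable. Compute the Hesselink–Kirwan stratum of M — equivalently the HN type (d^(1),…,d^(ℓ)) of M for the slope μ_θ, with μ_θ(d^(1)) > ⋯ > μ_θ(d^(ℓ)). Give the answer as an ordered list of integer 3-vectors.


Barcode: M ≅ I[1,2], I[1,3], I[2,2]^2. HN layers by μ_θ (3 steps, strictly decreasing):
  μ^(1)=4; μ^(2)=1/2; μ^(3)=-3

((0, 0, 1); (2, 2, 0); (0, 2, 0))


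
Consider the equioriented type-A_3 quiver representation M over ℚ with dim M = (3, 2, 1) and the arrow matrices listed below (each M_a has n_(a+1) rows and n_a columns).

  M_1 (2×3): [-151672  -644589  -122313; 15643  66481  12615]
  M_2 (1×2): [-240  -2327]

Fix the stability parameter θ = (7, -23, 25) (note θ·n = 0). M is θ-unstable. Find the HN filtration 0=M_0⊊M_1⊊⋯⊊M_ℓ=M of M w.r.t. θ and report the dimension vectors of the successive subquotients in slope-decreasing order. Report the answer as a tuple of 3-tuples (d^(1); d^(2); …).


Via rank(M_{q-1}∘⋯∘M_p): M ≅ I[1,1], I[1,2], I[1,3].
μ_θ-semistable layers: μ^(1)=25; μ^(2)=7; μ^(3)=-8

((0, 0, 1); (1, 0, 0); (2, 2, 0))


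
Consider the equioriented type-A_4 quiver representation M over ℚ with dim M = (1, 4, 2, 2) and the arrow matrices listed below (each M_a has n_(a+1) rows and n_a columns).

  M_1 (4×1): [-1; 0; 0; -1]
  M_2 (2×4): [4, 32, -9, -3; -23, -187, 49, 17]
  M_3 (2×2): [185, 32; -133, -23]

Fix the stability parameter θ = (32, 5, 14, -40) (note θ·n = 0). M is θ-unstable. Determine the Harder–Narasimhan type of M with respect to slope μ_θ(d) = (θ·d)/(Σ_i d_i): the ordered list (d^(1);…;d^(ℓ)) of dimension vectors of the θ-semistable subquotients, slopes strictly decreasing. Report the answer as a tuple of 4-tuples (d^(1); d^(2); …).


Via rank(M_{q-1}∘⋯∘M_p): M ≅ I[1,4], I[2,2]^2, I[2,4].
μ_θ-semistable layers: μ^(1)=5; μ^(2)=11/4; μ^(3)=-7

((0, 2, 0, 0); (1, 1, 1, 1); (0, 1, 1, 1))


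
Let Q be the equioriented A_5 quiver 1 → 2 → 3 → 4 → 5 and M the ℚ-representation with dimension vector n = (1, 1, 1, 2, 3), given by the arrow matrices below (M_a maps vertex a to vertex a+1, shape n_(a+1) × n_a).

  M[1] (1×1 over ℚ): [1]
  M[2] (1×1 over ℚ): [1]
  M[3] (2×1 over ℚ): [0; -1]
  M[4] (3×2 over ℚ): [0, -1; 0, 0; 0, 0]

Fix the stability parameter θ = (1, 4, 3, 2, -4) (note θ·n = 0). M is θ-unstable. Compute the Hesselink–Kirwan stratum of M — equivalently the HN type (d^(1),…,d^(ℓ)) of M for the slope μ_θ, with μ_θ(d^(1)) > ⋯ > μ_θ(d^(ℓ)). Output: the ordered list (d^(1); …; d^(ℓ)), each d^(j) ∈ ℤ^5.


Barcode: M ≅ I[1,5], I[4,4], I[5,5]^2. HN layers by μ_θ (4 steps, strictly decreasing):
  μ^(1)=2; μ^(2)=5/4; μ^(3)=1; μ^(4)=-4

((0, 0, 0, 1, 0); (0, 1, 1, 1, 1); (1, 0, 0, 0, 0); (0, 0, 0, 0, 2))


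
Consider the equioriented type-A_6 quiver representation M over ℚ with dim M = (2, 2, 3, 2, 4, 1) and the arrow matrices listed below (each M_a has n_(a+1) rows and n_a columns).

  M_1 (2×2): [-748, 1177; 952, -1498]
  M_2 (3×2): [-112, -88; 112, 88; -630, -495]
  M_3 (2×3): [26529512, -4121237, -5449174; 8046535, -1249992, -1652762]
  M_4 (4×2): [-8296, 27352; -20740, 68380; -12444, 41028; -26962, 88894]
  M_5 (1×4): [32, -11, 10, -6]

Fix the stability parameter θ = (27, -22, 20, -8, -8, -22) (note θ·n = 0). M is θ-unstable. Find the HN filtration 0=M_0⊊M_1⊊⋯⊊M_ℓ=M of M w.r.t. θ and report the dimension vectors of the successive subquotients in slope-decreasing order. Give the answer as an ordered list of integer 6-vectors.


Interval decomposition of M: I[1,1], I[1,2], I[2,4], I[3,3], I[3,5], I[5,5]^2, I[5,6].
HN type (ℓ=8): μ^(1)=27; μ^(2)=20; μ^(3)=6; μ^(4)=5/2; μ^(5)=4/3; μ^(6)=-8; μ^(7)=-15; μ^(8)=-22

((1, 0, 0, 0, 0, 0); (0, 0, 1, 0, 0, 0); (0, 0, 1, 1, 0, 0); (1, 1, 0, 0, 0, 0); (0, 0, 1, 1, 1, 0); (0, 0, 0, 0, 2, 0); (0, 0, 0, 0, 1, 1); (0, 1, 0, 0, 0, 0))


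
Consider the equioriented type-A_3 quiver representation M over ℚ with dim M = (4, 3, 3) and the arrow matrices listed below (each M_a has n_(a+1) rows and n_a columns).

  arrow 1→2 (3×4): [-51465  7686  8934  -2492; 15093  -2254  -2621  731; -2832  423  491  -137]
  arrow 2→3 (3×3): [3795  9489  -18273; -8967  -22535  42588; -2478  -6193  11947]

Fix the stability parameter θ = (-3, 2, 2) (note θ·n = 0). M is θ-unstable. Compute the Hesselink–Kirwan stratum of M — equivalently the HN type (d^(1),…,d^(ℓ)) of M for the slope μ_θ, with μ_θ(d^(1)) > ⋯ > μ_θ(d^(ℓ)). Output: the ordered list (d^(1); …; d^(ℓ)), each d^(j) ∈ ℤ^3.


Barcode: M ≅ I[1,1], I[1,3]^3. HN layers by μ_θ (2 steps, strictly decreasing):
  μ^(1)=2; μ^(2)=-3

((0, 3, 3); (4, 0, 0))


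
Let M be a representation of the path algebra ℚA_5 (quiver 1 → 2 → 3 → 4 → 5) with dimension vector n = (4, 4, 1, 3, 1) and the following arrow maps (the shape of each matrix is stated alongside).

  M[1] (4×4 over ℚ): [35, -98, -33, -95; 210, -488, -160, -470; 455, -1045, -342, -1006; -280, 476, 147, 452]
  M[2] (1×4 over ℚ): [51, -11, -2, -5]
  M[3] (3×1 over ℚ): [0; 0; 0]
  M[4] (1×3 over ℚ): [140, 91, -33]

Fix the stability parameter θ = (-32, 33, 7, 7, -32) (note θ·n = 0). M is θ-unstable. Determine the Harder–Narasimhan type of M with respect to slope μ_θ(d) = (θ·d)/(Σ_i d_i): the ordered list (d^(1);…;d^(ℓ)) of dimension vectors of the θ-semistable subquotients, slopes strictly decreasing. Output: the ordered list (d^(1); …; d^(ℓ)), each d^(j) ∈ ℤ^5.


Interval decomposition of M: I[1,1], I[1,2]^2, I[1,3], I[2,2], I[4,4]^2, I[4,5].
HN type (ℓ=5): μ^(1)=33; μ^(2)=20; μ^(3)=7; μ^(4)=-25/2; μ^(5)=-32

((0, 3, 0, 0, 0); (0, 1, 1, 0, 0); (0, 0, 0, 2, 0); (0, 0, 0, 1, 1); (4, 0, 0, 0, 0))


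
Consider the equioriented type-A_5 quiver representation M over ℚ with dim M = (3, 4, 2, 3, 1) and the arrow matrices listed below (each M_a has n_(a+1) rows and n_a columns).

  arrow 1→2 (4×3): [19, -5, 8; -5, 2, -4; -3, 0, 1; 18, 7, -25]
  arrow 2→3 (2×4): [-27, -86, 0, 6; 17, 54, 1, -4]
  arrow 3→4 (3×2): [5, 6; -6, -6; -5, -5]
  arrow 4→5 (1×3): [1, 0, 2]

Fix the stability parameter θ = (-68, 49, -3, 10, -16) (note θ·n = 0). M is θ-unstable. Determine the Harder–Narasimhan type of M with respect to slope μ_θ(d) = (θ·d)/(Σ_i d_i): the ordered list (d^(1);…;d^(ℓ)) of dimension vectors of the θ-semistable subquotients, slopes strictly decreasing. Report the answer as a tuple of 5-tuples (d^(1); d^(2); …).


Via rank(M_{q-1}∘⋯∘M_p): M ≅ I[1,2], I[1,4], I[1,5], I[2,2], I[4,4].
μ_θ-semistable layers: μ^(1)=49; μ^(2)=56/3; μ^(3)=10; μ^(4)=-68

((0, 2, 0, 0, 0); (0, 1, 1, 1, 0); (0, 1, 1, 2, 1); (3, 0, 0, 0, 0))


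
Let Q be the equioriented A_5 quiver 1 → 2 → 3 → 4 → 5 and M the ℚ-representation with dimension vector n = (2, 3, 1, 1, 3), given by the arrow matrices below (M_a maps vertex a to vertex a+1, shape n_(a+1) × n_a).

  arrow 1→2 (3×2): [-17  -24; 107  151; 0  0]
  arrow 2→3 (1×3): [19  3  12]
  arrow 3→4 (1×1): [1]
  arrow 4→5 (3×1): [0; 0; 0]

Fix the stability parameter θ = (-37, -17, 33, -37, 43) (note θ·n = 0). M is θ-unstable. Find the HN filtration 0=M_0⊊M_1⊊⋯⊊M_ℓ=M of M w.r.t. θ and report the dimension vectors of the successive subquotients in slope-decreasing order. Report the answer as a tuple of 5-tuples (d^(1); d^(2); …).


Barcode: M ≅ I[1,2], I[1,4], I[2,2], I[5,5]^3. HN layers by μ_θ (4 steps, strictly decreasing):
  μ^(1)=43; μ^(2)=-2; μ^(3)=-17; μ^(4)=-37

((0, 0, 0, 0, 3); (0, 0, 1, 1, 0); (0, 3, 0, 0, 0); (2, 0, 0, 0, 0))


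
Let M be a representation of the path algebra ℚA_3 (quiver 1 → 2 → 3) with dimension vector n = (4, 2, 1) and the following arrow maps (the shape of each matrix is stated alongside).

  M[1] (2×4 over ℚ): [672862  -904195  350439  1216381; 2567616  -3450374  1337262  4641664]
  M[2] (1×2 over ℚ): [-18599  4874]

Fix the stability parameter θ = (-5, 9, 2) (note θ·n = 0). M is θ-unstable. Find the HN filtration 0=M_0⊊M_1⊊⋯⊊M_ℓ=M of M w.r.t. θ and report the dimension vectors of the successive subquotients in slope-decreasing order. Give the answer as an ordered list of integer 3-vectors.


Via rank(M_{q-1}∘⋯∘M_p): M ≅ I[1,1]^2, I[1,2], I[1,3].
μ_θ-semistable layers: μ^(1)=9; μ^(2)=11/2; μ^(3)=-5

((0, 1, 0); (0, 1, 1); (4, 0, 0))


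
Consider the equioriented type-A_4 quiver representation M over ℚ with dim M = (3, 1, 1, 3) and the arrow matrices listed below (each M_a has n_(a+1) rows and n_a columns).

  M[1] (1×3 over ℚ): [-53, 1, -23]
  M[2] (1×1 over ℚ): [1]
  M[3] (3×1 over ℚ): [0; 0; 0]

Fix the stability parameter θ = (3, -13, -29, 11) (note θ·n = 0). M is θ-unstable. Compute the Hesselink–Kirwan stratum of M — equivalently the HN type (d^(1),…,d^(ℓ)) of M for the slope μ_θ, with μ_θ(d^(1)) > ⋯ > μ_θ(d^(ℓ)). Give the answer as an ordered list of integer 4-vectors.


Interval decomposition of M: I[1,1]^2, I[1,3], I[4,4]^3.
HN type (ℓ=3): μ^(1)=11; μ^(2)=3; μ^(3)=-13

((0, 0, 0, 3); (2, 0, 0, 0); (1, 1, 1, 0))


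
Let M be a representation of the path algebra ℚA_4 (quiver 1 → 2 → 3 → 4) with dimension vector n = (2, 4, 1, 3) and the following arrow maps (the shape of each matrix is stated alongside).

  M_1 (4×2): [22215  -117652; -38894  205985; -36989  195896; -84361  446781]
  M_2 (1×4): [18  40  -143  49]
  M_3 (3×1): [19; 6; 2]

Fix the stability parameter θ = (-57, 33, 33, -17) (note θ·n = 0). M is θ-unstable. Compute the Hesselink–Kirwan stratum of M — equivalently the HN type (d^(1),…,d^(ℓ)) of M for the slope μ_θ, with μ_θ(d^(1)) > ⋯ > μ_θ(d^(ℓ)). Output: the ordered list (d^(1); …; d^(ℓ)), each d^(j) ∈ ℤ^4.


Via rank(M_{q-1}∘⋯∘M_p): M ≅ I[1,2], I[1,4], I[2,2]^2, I[4,4]^2.
μ_θ-semistable layers: μ^(1)=33; μ^(2)=49/3; μ^(3)=-17; μ^(4)=-57

((0, 3, 0, 0); (0, 1, 1, 1); (0, 0, 0, 2); (2, 0, 0, 0))


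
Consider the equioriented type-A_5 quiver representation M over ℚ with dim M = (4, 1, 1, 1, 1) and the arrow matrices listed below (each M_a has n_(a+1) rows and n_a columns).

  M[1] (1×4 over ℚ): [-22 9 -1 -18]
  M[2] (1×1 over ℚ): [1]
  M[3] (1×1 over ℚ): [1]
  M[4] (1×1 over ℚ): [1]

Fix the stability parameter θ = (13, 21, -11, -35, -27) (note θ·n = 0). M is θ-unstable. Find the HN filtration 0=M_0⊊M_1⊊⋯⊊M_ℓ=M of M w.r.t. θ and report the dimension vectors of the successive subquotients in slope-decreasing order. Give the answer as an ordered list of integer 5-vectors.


Via rank(M_{q-1}∘⋯∘M_p): M ≅ I[1,1]^3, I[1,5].
μ_θ-semistable layers: μ^(1)=13; μ^(2)=-39/5

((3, 0, 0, 0, 0); (1, 1, 1, 1, 1))


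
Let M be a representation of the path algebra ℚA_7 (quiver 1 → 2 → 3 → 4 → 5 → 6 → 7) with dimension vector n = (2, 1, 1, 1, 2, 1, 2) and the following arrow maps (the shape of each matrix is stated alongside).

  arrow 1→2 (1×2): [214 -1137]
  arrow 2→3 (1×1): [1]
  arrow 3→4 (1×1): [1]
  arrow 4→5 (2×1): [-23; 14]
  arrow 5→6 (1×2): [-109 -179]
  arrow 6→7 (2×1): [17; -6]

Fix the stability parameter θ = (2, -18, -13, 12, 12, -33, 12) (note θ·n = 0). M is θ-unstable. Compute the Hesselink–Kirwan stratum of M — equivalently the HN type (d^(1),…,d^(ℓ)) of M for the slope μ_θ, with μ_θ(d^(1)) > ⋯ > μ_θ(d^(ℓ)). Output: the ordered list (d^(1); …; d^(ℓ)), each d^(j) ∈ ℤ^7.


Interval decomposition of M: I[1,1], I[1,7], I[5,5], I[7,7].
HN type (ℓ=4): μ^(1)=12; μ^(2)=2; μ^(3)=-3; μ^(4)=-29/3

((0, 0, 0, 0, 1, 0, 2); (1, 0, 0, 0, 0, 0, 0); (0, 0, 0, 1, 1, 1, 0); (1, 1, 1, 0, 0, 0, 0))


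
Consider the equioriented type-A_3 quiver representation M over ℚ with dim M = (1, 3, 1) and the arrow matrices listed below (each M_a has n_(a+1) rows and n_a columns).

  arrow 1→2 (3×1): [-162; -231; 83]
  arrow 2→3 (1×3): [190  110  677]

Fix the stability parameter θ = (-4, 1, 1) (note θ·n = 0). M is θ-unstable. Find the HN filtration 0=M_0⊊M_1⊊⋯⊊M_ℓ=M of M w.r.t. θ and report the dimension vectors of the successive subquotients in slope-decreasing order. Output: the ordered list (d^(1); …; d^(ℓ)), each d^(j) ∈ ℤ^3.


Barcode: M ≅ I[1,3], I[2,2]^2. HN layers by μ_θ (2 steps, strictly decreasing):
  μ^(1)=1; μ^(2)=-4

((0, 3, 1); (1, 0, 0))


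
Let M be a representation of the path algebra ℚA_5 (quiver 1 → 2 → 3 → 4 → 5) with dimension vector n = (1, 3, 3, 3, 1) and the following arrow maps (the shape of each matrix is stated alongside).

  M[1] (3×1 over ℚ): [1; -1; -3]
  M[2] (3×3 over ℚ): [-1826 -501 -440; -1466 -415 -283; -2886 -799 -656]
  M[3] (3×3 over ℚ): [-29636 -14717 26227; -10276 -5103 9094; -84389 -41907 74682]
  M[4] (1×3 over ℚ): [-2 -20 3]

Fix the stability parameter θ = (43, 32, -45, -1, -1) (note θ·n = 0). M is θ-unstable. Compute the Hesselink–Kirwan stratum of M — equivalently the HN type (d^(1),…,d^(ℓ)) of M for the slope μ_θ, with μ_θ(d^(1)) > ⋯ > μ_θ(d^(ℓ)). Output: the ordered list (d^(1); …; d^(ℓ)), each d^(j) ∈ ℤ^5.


Interval decomposition of M: I[1,5], I[2,2], I[2,4], I[3,4].
HN type (ℓ=5): μ^(1)=32; μ^(2)=28/5; μ^(3)=-1; μ^(4)=-13/2; μ^(5)=-45

((0, 1, 0, 0, 0); (1, 1, 1, 1, 1); (0, 0, 0, 2, 0); (0, 1, 1, 0, 0); (0, 0, 1, 0, 0))


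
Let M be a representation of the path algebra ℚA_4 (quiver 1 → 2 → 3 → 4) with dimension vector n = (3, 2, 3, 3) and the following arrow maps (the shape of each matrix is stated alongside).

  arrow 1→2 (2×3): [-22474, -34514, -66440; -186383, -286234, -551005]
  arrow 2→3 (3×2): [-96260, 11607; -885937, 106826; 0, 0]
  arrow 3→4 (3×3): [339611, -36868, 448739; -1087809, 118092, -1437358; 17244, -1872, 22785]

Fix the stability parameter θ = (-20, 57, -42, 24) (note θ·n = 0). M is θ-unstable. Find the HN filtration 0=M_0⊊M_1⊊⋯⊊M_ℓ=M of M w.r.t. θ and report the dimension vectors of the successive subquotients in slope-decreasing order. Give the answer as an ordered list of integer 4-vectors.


Barcode: M ≅ I[1,1], I[1,3], I[1,4], I[3,4], I[4,4]. HN layers by μ_θ (4 steps, strictly decreasing):
  μ^(1)=24; μ^(2)=15/2; μ^(3)=-20; μ^(4)=-42

((0, 0, 0, 3); (0, 2, 2, 0); (3, 0, 0, 0); (0, 0, 1, 0))


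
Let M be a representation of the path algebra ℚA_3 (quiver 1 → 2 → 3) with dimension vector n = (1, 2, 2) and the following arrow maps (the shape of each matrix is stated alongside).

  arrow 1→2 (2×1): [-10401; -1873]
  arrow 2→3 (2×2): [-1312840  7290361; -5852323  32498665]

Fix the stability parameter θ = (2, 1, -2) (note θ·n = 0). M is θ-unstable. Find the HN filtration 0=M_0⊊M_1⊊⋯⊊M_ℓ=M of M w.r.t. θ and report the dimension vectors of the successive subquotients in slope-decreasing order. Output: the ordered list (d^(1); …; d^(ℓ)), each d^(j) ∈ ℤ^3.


Via rank(M_{q-1}∘⋯∘M_p): M ≅ I[1,3], I[2,3].
μ_θ-semistable layers: μ^(1)=1/3; μ^(2)=-1/2

((1, 1, 1); (0, 1, 1))


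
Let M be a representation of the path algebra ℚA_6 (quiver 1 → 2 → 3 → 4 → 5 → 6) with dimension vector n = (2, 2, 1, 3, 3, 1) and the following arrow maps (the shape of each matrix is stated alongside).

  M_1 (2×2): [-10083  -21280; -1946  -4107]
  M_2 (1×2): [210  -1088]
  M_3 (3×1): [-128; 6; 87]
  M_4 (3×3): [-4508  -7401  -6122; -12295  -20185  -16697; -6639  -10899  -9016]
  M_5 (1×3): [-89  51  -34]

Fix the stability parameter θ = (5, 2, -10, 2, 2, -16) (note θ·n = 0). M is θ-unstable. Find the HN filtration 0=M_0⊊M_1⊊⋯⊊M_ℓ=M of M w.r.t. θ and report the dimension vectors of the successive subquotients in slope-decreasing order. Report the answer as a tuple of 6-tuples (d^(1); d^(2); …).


Via rank(M_{q-1}∘⋯∘M_p): M ≅ I[1,2], I[1,6], I[4,5]^2.
μ_θ-semistable layers: μ^(1)=7/2; μ^(2)=2; μ^(3)=-5/2

((1, 1, 0, 0, 0, 0); (0, 0, 0, 2, 2, 0); (1, 1, 1, 1, 1, 1))


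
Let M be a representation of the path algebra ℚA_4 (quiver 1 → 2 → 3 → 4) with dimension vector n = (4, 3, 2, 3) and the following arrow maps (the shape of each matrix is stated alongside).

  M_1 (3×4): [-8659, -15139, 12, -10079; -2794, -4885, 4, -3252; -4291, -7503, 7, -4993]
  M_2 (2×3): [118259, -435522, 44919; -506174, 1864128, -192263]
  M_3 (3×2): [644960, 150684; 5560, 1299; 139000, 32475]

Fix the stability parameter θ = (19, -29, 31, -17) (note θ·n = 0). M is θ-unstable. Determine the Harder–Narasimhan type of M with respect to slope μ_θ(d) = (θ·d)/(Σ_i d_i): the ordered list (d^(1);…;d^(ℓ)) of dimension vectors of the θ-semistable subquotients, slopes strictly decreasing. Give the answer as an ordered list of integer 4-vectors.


Interval decomposition of M: I[1,1], I[1,2], I[1,3], I[1,4], I[4,4]^2.
HN type (ℓ=5): μ^(1)=31; μ^(2)=19; μ^(3)=7; μ^(4)=-5; μ^(5)=-17

((0, 0, 1, 0); (1, 0, 0, 0); (0, 0, 1, 1); (3, 3, 0, 0); (0, 0, 0, 2))


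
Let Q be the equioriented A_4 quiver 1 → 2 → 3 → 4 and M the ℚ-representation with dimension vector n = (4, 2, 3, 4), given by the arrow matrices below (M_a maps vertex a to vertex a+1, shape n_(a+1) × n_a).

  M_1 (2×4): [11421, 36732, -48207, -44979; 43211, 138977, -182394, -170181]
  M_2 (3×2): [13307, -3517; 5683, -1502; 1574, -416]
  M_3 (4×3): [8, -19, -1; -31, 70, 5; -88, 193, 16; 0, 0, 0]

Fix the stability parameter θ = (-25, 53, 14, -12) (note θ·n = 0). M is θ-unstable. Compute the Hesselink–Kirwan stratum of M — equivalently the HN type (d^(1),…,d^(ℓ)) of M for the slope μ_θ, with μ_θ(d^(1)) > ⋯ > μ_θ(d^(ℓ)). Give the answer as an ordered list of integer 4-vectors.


Via rank(M_{q-1}∘⋯∘M_p): M ≅ I[1,1]^2, I[1,4]^2, I[3,4], I[4,4].
μ_θ-semistable layers: μ^(1)=55/3; μ^(2)=1; μ^(3)=-12; μ^(4)=-25

((0, 2, 2, 2); (0, 0, 1, 1); (0, 0, 0, 1); (4, 0, 0, 0))


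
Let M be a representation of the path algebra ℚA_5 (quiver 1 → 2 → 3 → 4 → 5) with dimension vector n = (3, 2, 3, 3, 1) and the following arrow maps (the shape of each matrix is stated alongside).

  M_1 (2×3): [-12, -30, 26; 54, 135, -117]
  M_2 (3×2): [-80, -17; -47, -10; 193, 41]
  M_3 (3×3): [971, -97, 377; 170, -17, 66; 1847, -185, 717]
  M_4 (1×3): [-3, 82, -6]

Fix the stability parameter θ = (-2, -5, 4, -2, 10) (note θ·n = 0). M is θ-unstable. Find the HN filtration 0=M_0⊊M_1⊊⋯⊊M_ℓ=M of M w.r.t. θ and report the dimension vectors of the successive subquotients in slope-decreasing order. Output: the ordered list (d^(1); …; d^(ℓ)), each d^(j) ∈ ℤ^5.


Via rank(M_{q-1}∘⋯∘M_p): M ≅ I[1,1]^2, I[1,3], I[2,5], I[3,4], I[4,4].
μ_θ-semistable layers: μ^(1)=10; μ^(2)=4; μ^(3)=1; μ^(4)=-2; μ^(5)=-7/2; μ^(6)=-5

((0, 0, 0, 0, 1); (0, 0, 1, 0, 0); (0, 0, 2, 2, 0); (2, 0, 0, 1, 0); (1, 1, 0, 0, 0); (0, 1, 0, 0, 0))


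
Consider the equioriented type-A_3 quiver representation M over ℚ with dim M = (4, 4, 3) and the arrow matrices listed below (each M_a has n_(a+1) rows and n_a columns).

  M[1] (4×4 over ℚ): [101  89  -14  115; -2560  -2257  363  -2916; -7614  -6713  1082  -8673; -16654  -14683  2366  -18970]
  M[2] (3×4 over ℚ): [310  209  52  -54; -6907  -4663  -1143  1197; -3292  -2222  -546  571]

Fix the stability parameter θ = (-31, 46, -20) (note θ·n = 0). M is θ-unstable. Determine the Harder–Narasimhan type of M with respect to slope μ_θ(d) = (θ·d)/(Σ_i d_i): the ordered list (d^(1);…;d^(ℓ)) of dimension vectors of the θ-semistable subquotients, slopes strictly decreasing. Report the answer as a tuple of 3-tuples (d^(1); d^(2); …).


Interval decomposition of M: I[1,2], I[1,3]^3.
HN type (ℓ=3): μ^(1)=46; μ^(2)=13; μ^(3)=-31

((0, 1, 0); (0, 3, 3); (4, 0, 0))


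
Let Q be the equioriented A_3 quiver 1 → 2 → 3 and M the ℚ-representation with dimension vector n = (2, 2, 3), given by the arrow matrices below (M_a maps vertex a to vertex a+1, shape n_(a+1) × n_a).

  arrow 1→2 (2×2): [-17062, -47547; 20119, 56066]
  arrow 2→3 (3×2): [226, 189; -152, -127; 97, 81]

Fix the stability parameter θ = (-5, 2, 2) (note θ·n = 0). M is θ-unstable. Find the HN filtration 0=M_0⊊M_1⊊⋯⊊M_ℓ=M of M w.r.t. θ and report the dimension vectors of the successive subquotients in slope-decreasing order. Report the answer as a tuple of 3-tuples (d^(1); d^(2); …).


Interval decomposition of M: I[1,3]^2, I[3,3].
HN type (ℓ=2): μ^(1)=2; μ^(2)=-5

((0, 2, 3); (2, 0, 0))


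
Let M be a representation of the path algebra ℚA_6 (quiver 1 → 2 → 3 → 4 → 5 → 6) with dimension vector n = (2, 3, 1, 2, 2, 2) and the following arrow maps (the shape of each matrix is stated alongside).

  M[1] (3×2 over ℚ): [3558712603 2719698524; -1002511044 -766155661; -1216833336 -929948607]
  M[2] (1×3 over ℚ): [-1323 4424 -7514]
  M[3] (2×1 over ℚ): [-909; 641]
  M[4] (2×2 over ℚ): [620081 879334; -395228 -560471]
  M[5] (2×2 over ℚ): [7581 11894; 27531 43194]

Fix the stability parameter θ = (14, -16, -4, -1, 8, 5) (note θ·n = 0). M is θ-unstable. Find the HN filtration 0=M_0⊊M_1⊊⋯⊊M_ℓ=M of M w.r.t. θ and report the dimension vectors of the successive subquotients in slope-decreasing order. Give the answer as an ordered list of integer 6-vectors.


Via rank(M_{q-1}∘⋯∘M_p): M ≅ I[1,2], I[1,6], I[2,2], I[4,5], I[6,6].
μ_θ-semistable layers: μ^(1)=8; μ^(2)=13/2; μ^(3)=5; μ^(4)=-1; μ^(5)=-2; μ^(6)=-16

((0, 0, 0, 0, 1, 0); (0, 0, 0, 0, 1, 1); (0, 0, 0, 0, 0, 1); (1, 1, 0, 2, 0, 0); (1, 1, 1, 0, 0, 0); (0, 1, 0, 0, 0, 0))


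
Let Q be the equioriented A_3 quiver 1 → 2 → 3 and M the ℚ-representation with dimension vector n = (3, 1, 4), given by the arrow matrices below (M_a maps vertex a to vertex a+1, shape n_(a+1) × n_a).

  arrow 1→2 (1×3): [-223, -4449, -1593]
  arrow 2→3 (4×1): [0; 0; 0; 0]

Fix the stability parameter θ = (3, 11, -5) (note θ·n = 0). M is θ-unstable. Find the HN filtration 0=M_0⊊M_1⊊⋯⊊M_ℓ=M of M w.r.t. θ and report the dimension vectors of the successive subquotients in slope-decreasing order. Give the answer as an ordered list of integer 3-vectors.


Barcode: M ≅ I[1,1]^2, I[1,2], I[3,3]^4. HN layers by μ_θ (3 steps, strictly decreasing):
  μ^(1)=11; μ^(2)=3; μ^(3)=-5

((0, 1, 0); (3, 0, 0); (0, 0, 4))


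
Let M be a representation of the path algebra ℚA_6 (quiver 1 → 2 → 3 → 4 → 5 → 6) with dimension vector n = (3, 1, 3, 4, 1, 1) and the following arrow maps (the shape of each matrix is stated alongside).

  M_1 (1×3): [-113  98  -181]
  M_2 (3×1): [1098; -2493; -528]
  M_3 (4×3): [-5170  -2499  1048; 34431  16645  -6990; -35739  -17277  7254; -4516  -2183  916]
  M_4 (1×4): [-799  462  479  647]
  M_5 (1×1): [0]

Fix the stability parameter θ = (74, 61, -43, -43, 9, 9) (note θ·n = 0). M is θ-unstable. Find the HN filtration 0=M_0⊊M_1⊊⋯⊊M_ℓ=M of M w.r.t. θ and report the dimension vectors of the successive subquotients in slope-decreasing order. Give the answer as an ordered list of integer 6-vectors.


Interval decomposition of M: I[1,1]^2, I[1,5], I[3,3], I[3,4], I[4,4]^2, I[6,6].
HN type (ℓ=4): μ^(1)=74; μ^(2)=58/5; μ^(3)=9; μ^(4)=-43

((2, 0, 0, 0, 0, 0); (1, 1, 1, 1, 1, 0); (0, 0, 0, 0, 0, 1); (0, 0, 2, 3, 0, 0))


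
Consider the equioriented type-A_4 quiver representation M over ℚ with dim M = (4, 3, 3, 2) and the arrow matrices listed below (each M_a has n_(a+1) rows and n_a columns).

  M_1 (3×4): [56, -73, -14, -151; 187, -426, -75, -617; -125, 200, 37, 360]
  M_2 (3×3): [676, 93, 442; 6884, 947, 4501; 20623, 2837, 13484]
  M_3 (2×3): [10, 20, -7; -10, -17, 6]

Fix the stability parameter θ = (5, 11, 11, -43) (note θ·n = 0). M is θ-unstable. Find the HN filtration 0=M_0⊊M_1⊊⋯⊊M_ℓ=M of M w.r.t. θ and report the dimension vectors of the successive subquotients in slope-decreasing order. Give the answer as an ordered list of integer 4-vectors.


Interval decomposition of M: I[1,1], I[1,3], I[1,4]^2.
HN type (ℓ=3): μ^(1)=11; μ^(2)=5; μ^(3)=-4

((0, 1, 1, 0); (2, 0, 0, 0); (2, 2, 2, 2))


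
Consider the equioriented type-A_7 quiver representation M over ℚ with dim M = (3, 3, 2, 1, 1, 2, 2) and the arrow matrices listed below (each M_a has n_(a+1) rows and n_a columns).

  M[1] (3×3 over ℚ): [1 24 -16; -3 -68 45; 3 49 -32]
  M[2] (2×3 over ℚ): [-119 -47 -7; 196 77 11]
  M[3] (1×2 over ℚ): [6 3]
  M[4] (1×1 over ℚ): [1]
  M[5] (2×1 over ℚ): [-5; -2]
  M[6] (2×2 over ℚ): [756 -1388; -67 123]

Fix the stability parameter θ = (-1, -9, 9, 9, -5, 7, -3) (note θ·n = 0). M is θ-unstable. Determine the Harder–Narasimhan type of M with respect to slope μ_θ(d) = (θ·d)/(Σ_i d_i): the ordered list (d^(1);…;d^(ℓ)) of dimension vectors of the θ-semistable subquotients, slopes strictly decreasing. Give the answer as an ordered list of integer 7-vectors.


Interval decomposition of M: I[1,2], I[1,3], I[1,7], I[6,7].
HN type (ℓ=4): μ^(1)=9; μ^(2)=17/5; μ^(3)=2; μ^(4)=-5

((0, 0, 1, 0, 0, 0, 0); (0, 0, 1, 1, 1, 1, 1); (0, 0, 0, 0, 0, 1, 1); (3, 3, 0, 0, 0, 0, 0))


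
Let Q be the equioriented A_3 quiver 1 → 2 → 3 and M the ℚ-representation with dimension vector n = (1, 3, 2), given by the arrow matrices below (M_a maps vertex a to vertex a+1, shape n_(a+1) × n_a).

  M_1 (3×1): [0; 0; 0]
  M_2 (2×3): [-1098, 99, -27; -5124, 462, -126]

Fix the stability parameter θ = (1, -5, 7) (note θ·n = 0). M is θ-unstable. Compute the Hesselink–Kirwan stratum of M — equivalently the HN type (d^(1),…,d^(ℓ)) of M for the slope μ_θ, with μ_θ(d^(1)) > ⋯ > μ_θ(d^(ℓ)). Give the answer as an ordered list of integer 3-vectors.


Barcode: M ≅ I[1,1], I[2,2]^2, I[2,3], I[3,3]. HN layers by μ_θ (3 steps, strictly decreasing):
  μ^(1)=7; μ^(2)=1; μ^(3)=-5

((0, 0, 2); (1, 0, 0); (0, 3, 0))


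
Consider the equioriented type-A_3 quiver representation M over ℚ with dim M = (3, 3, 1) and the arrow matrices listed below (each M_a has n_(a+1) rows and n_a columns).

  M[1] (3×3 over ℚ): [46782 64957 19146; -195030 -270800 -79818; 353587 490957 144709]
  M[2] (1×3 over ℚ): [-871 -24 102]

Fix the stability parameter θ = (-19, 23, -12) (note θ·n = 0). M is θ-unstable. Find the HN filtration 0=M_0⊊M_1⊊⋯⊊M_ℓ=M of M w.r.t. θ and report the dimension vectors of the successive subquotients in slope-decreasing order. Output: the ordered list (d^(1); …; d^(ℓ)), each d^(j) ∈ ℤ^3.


Barcode: M ≅ I[1,1], I[1,2], I[1,3], I[2,2]. HN layers by μ_θ (3 steps, strictly decreasing):
  μ^(1)=23; μ^(2)=11/2; μ^(3)=-19

((0, 2, 0); (0, 1, 1); (3, 0, 0))


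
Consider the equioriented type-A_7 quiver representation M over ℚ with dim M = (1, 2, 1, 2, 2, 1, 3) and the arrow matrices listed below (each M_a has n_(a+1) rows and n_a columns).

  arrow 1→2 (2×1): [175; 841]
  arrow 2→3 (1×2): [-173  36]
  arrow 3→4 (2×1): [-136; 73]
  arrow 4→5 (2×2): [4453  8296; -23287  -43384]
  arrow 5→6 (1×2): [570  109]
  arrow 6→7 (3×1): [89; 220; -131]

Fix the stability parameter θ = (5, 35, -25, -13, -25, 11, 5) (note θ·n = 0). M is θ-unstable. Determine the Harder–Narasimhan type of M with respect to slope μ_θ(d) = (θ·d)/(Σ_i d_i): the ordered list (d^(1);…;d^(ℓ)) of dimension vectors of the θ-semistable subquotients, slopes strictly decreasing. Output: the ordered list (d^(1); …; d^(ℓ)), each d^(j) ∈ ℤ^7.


Interval decomposition of M: I[1,4], I[2,2], I[4,7], I[5,5], I[7,7]^2.
HN type (ℓ=6): μ^(1)=35; μ^(2)=8; μ^(3)=5; μ^(4)=1/2; μ^(5)=-19; μ^(6)=-25

((0, 1, 0, 0, 0, 0, 0); (0, 0, 0, 0, 0, 1, 1); (0, 0, 0, 0, 0, 0, 2); (1, 1, 1, 1, 0, 0, 0); (0, 0, 0, 1, 1, 0, 0); (0, 0, 0, 0, 1, 0, 0))


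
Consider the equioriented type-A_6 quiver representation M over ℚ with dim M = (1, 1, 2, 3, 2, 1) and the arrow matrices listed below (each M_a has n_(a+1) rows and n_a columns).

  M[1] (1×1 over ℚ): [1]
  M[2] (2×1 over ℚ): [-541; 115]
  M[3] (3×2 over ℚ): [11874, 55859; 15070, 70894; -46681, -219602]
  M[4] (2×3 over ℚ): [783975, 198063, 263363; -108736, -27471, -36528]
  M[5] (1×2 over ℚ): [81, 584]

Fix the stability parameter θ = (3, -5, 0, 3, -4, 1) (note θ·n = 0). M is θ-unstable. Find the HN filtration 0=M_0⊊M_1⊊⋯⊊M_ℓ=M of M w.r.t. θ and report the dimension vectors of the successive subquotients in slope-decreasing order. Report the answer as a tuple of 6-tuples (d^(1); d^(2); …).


Via rank(M_{q-1}∘⋯∘M_p): M ≅ I[1,6], I[3,5], I[4,4].
μ_θ-semistable layers: μ^(1)=3; μ^(2)=1; μ^(3)=-1/3; μ^(4)=-1

((0, 0, 0, 1, 0, 0); (0, 0, 0, 0, 0, 1); (0, 0, 2, 2, 2, 0); (1, 1, 0, 0, 0, 0))


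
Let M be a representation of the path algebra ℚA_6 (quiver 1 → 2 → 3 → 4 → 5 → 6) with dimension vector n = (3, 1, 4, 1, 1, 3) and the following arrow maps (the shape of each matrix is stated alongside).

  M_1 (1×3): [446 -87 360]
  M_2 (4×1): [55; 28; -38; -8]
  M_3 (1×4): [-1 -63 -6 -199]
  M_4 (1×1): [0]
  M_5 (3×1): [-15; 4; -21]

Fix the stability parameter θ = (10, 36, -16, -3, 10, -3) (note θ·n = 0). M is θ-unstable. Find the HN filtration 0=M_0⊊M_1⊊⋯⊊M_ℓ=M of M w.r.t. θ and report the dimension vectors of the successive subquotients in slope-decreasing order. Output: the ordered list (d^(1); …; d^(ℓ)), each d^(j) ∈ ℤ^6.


Interval decomposition of M: I[1,1]^2, I[1,4], I[3,3]^3, I[5,6], I[6,6]^2.
HN type (ℓ=5): μ^(1)=10; μ^(2)=27/4; μ^(3)=7/2; μ^(4)=-3; μ^(5)=-16

((2, 0, 0, 0, 0, 0); (1, 1, 1, 1, 0, 0); (0, 0, 0, 0, 1, 1); (0, 0, 0, 0, 0, 2); (0, 0, 3, 0, 0, 0))


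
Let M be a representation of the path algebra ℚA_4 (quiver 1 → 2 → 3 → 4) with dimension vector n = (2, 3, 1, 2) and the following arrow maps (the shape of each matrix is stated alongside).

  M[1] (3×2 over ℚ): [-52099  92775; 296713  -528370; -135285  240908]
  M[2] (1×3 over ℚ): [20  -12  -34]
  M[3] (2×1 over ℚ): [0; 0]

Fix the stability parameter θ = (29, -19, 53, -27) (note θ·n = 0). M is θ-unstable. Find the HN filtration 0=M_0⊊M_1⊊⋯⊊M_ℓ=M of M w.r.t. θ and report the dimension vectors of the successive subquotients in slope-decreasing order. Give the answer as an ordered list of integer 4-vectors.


Via rank(M_{q-1}∘⋯∘M_p): M ≅ I[1,2], I[1,3], I[2,2], I[4,4]^2.
μ_θ-semistable layers: μ^(1)=53; μ^(2)=5; μ^(3)=-19; μ^(4)=-27

((0, 0, 1, 0); (2, 2, 0, 0); (0, 1, 0, 0); (0, 0, 0, 2))


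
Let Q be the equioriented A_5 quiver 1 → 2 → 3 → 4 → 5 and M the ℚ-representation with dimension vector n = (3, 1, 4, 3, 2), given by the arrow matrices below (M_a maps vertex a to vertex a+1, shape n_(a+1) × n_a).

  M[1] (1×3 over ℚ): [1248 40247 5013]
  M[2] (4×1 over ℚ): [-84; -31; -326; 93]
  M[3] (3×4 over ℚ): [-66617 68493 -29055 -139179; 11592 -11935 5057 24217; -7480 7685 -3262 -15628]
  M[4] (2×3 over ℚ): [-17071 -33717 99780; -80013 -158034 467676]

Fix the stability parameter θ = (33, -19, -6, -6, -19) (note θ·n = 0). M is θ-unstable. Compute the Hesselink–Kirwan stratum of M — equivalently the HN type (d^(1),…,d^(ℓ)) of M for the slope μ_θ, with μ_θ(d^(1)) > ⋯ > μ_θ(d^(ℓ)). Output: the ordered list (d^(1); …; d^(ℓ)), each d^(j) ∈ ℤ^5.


Via rank(M_{q-1}∘⋯∘M_p): M ≅ I[1,1]^2, I[1,4], I[3,3], I[3,5]^2.
μ_θ-semistable layers: μ^(1)=33; μ^(2)=1/2; μ^(3)=-6; μ^(4)=-31/3

((2, 0, 0, 0, 0); (1, 1, 1, 1, 0); (0, 0, 1, 0, 0); (0, 0, 2, 2, 2))


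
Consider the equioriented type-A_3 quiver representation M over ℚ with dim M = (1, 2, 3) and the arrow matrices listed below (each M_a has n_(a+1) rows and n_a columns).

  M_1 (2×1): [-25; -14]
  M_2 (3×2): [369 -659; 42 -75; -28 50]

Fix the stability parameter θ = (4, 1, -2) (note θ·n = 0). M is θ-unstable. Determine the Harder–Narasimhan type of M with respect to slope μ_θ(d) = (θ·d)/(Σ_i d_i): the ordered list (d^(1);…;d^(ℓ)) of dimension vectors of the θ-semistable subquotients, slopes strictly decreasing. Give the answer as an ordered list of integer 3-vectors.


Barcode: M ≅ I[1,3], I[2,3], I[3,3]. HN layers by μ_θ (3 steps, strictly decreasing):
  μ^(1)=1; μ^(2)=-1/2; μ^(3)=-2

((1, 1, 1); (0, 1, 1); (0, 0, 1))
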